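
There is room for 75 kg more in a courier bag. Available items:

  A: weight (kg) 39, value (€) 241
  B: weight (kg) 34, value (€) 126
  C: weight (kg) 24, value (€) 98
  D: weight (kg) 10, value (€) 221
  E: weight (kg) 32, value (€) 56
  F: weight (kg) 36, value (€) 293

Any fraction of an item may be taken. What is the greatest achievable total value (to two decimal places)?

693.21

Greedy by value/weight ratio, highest first.
Order: D (221/10=22.10) > F (293/36=8.14) > A (241/39=6.18) > C (98/24=4.08) > B (126/34=3.71) > E (56/32=1.75)
Fill: take D (10 @ 221) → take F (36 @ 293) → take 29/39 of A → 179.21; 75/75 used.
Total value = 693.21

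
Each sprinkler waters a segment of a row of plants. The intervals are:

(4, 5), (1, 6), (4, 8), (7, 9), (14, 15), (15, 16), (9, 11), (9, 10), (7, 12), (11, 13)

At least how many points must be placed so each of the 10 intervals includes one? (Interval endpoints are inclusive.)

4

By right end: [4,5]  [1,6]  [4,8]  [7,9]  [9,10]  [9,11]  [7,12]  [11,13]  [14,15]  [15,16]
[4,5] uncovered → point at 5; [7,9] uncovered → point at 9; [11,13] uncovered → point at 13; [14,15] uncovered → point at 15.
Points: 5, 9, 13, 15 (4 total).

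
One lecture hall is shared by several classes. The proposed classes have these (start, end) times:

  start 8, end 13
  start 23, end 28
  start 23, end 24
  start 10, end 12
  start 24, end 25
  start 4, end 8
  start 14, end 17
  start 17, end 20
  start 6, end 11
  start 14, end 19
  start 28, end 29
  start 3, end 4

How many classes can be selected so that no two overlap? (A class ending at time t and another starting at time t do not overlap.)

By end time: (3,4), (4,8), (6,11), (10,12), (8,13), (14,17), (14,19), (17,20), (23,24), (24,25), (23,28), (28,29).
Pick (3,4); next start ≥ 4 → (4,8); next start ≥ 8 → (10,12); next start ≥ 12 → (14,17); next start ≥ 17 → (17,20); next start ≥ 20 → (23,24); next start ≥ 24 → (24,25); next start ≥ 25 → (28,29).
Selected 8 classes.

8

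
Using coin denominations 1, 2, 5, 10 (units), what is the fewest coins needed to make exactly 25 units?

3

Use the largest denomination that fits, subtract, and repeat.
25 = 2×10 + 1×5
Total coins = 2 + 1 = 3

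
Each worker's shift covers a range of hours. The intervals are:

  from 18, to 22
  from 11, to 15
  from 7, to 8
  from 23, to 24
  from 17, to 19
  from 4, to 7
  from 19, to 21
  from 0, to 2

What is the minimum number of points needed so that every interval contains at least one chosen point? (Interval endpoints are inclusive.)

Sorted: [0,2] [4,7] [7,8] [11,15] [17,19] [19,21] [18,22] [23,24]
{[0,2]} hit by 2; {[4,7],[7,8]} hit by 7; {[11,15]} hit by 15; {[17,19],[19,21],[18,22]} hit by 19; {[23,24]} hit by 24.
Points: 2, 7, 15, 19, 24 (5 total).

5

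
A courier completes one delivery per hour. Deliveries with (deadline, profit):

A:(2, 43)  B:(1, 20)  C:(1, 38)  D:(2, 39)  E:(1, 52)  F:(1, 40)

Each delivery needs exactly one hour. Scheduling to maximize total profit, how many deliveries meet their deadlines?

Sort by profit descending; place each in the latest free slot ≤ its deadline.
By profit: E(d1,52), A(d2,43), F(d1,40), D(d2,39), C(d1,38), B(d1,20)
E→slot 1; A→slot 2; F skipped; D skipped; C skipped; B skipped.
2 of 6 scheduled.

2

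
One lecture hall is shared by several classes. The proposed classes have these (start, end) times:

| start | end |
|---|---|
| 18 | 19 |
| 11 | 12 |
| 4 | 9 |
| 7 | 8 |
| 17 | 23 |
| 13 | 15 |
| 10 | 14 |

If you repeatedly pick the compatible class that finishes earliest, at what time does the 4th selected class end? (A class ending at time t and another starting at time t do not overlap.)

19

Sorted by end: (7,8)  (4,9)  (11,12)  (10,14)  (13,15)  (18,19)  (17,23)
take (7,8); take (11,12); skip (10,14); take (13,15); take (18,19).
Selected: (7,8) (11,12) (13,15) (18,19)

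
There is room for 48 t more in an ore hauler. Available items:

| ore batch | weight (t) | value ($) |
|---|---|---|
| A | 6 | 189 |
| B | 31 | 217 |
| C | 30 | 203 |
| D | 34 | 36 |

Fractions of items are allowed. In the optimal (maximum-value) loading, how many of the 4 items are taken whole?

Ratios (sorted): A 31.50, B 7.00, C 6.77, D 1.06
take A (6 @ 189); take B (31 @ 217); take 11/30 of C → 74.43. Capacity used 48/48.
2 item(s) taken whole; one partial (take 11/30 of C).

2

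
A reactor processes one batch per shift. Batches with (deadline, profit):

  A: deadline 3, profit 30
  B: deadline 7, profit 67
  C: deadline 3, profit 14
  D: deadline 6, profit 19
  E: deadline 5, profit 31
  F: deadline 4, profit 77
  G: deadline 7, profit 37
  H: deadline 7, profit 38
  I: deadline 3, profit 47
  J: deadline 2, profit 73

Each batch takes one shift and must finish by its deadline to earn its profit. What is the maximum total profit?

Take jobs in profit order; each goes to the latest open slot no later than its deadline.
By profit: F(d4,77), J(d2,73), B(d7,67), I(d3,47), H(d7,38), G(d7,37), E(d5,31), A(d3,30), D(d6,19), C(d3,14)
F→slot 4; J→slot 2; B→slot 7; I→slot 3; H→slot 6; G→slot 5; E→slot 1; A skipped; D skipped; C skipped.
Profit = 31 + 73 + 47 + 77 + 37 + 38 + 67 = 370

370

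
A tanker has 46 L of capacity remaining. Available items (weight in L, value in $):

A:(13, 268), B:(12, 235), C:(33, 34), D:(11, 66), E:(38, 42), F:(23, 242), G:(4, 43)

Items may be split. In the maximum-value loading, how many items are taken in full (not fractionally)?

3

Order: A (268/13=20.62) > B (235/12=19.58) > G (43/4=10.75) > F (242/23=10.52) > D (66/11=6.00) > E (42/38=1.11) > C (34/33=1.03)
Fill: take A (13 @ 268) → take B (12 @ 235) → take G (4 @ 43) → take 17/23 of F → 178.87; 46/46 used.
3 item(s) taken whole; one partial (take 17/23 of F).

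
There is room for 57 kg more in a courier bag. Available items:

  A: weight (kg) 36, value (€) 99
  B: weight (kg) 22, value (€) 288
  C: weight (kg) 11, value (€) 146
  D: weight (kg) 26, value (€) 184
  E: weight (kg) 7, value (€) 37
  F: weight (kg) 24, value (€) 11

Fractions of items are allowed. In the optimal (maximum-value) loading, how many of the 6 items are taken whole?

2

Sort by value per unit weight and fill in that order.
Ratios (sorted): C 13.27, B 13.09, D 7.08, E 5.29, A 2.75, F 0.46
take C (11 @ 146); take B (22 @ 288); take 24/26 of D → 169.85. Capacity used 57/57.
2 item(s) taken whole; one partial (take 24/26 of D).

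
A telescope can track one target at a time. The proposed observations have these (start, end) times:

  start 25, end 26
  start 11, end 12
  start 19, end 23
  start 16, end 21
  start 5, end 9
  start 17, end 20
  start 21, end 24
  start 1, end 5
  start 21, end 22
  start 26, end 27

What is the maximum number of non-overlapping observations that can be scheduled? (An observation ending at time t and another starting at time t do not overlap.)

Order by finish time; keep every interval that doesn't clash with the previous kept one.
Sorted by end: (1,5)  (5,9)  (11,12)  (17,20)  (16,21)  (21,22)  (19,23)  (21,24)  (25,26)  (26,27)
take (1,5); take (5,9); take (11,12); take (17,20); take (21,22); take (25,26); take (26,27).
Selected 7 observations.

7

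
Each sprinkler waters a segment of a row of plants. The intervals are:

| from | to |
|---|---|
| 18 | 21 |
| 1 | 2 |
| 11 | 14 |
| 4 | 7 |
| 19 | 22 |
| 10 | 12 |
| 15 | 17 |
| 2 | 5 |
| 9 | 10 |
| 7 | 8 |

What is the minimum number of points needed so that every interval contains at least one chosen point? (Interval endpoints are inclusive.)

6

Process intervals by earliest right end; each time one isn't hit yet, stab at its right endpoint.
Sorted: [1,2] [2,5] [4,7] [7,8] [9,10] [10,12] [11,14] [15,17] [18,21] [19,22]
{[1,2],[2,5]} hit by 2; {[4,7],[7,8]} hit by 7; {[9,10],[10,12]} hit by 10; {[11,14]} hit by 14; {[15,17]} hit by 17; {[18,21],[19,22]} hit by 21.
Points: 2, 7, 10, 14, 17, 21 (6 total).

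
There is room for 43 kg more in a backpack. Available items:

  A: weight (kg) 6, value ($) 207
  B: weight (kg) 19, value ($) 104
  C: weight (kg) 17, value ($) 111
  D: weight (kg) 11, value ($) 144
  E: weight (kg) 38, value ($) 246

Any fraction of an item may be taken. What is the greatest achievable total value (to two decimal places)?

Sort by value per unit weight and fill in that order.
Order: A (207/6=34.50) > D (144/11=13.09) > C (111/17=6.53) > E (246/38=6.47) > B (104/19=5.47)
Fill: take A (6 @ 207) → take D (11 @ 144) → take C (17 @ 111) → take 9/38 of E → 58.26; 43/43 used.
Total value = 520.26

520.26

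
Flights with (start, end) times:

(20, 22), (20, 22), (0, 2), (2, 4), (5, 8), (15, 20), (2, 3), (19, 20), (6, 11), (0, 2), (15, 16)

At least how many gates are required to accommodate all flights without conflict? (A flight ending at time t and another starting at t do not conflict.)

2

starts: [0, 0, 2, 2, 5, 6, 15, 15, 19, 20, 20]
ends:   [2, 2, 3, 4, 8, 11, 16, 20, 20, 22, 22]
s0→1 s0→2  — peak 2.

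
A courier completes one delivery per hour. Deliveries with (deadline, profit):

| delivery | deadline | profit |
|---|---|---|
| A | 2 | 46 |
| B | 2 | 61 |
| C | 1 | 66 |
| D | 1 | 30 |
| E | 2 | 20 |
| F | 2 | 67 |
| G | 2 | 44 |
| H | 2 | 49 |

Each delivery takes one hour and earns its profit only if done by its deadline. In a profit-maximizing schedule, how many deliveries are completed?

2

Sort by profit descending; place each in the latest free slot ≤ its deadline.
By profit: F(d2,67), C(d1,66), B(d2,61), H(d2,49), A(d2,46), G(d2,44), D(d1,30), E(d2,20)
F→slot 2; C→slot 1; B skipped; H skipped; A skipped; G skipped; D skipped; E skipped.
2 of 8 scheduled.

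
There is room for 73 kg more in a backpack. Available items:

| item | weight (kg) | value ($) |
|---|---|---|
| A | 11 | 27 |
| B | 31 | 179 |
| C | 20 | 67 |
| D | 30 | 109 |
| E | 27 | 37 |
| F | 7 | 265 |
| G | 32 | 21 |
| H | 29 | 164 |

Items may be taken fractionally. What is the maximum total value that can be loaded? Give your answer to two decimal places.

629.80

Order: F (265/7=37.86) > B (179/31=5.77) > H (164/29=5.66) > D (109/30=3.63) > C (67/20=3.35) > A (27/11=2.45) > E (37/27=1.37) > G (21/32=0.66)
Fill: take F (7 @ 265) → take B (31 @ 179) → take H (29 @ 164) → take 6/30 of D → 21.80; 73/73 used.
Total value = 629.80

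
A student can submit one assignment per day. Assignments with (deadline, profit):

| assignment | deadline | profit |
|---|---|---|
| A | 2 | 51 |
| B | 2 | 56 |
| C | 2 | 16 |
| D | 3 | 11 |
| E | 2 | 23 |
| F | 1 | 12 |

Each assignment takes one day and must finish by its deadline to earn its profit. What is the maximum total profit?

Sort by profit descending; place each in the latest free slot ≤ its deadline.
By profit: B(d2,56), A(d2,51), E(d2,23), C(d2,16), F(d1,12), D(d3,11)
B→slot 2; A→slot 1; E skipped; C skipped; F skipped; D→slot 3.
Profit = 51 + 56 + 11 = 118

118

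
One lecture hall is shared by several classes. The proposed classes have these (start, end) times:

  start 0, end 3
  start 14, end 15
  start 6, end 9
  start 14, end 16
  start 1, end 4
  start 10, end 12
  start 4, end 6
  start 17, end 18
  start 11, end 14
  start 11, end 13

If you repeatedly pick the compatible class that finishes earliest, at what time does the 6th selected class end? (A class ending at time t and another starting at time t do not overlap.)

Greedy by earliest finish: after sorting by end time, pick each interval compatible with the last pick.
Sorted by end: (0,3)  (1,4)  (4,6)  (6,9)  (10,12)  (11,13)  (11,14)  (14,15)  (14,16)  (17,18)
take (0,3); skip (1,4); take (4,6); take (6,9); take (10,12); skip (11,13); skip (11,14); take (14,15); skip (14,16); take (17,18).
Selected: (0,3) (4,6) (6,9) (10,12) (14,15) (17,18)

18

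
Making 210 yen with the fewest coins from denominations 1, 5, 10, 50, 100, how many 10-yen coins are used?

Greedy: take as many of the largest coin as possible, then repeat with the remainder.
210 − 2×100→10 − 1×10→0
Count of 10: 1

1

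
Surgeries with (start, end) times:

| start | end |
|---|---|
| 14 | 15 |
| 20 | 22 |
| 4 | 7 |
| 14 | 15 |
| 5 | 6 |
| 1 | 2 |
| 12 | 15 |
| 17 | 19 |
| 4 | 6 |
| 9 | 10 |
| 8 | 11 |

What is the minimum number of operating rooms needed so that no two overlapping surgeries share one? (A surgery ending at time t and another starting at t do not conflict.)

starts: [1, 4, 4, 5, 8, 9, 12, 14, 14, 17, 20]
ends:   [2, 6, 6, 7, 10, 11, 15, 15, 15, 19, 22]
s1→1 e2→0 s4→1 s4→2 s5→3  — peak 3.

3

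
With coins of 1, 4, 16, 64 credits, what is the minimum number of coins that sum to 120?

6

120 − 1×64→56 − 3×16→8 − 2×4→0
Total coins = 1 + 3 + 2 = 6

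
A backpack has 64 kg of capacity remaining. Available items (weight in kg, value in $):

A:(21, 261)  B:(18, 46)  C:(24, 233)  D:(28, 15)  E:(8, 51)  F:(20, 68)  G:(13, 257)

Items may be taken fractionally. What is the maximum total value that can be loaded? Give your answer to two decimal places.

Sort by value per unit weight and fill in that order.
Order: G (257/13=19.77) > A (261/21=12.43) > C (233/24=9.71) > E (51/8=6.38) > F (68/20=3.40) > B (46/18=2.56) > D (15/28=0.54)
Fill: take G (13 @ 257) → take A (21 @ 261) → take C (24 @ 233) → take 6/8 of E → 38.25; 64/64 used.
Total value = 789.25

789.25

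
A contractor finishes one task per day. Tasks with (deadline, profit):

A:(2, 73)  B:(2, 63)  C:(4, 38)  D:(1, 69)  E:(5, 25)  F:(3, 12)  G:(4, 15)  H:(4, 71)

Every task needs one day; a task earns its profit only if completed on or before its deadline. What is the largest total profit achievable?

Take jobs in profit order; each goes to the latest open slot no later than its deadline.
Profit order: A=73 H=71 D=69 B=63 C=38 E=25 G=15 F=12
Assign: A→slot 2, H→slot 4, D→slot 1, B skipped, C→slot 3, E→slot 5, G skipped, F skipped.
Slots: [1:D] [2:A] [3:C] [4:H] [5:E]
Profit = 69 + 73 + 38 + 71 + 25 = 276

276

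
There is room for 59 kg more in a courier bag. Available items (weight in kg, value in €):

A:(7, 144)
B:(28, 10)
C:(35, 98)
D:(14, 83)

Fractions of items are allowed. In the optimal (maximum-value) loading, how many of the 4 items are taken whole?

Greedy by value/weight ratio, highest first.
Order: A (144/7=20.57) > D (83/14=5.93) > C (98/35=2.80) > B (10/28=0.36)
Fill: take A (7 @ 144) → take D (14 @ 83) → take C (35 @ 98) → take 3/28 of B → 1.07; 59/59 used.
3 item(s) taken whole; one partial (take 3/28 of B).

3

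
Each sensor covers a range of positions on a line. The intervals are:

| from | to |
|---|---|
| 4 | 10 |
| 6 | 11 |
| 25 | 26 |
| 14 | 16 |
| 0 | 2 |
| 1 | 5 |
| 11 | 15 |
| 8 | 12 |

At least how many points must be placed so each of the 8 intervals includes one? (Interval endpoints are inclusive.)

4

Sort by right endpoint; whenever an interval is uncovered, place a point at its right end.
By right end: [0,2]  [1,5]  [4,10]  [6,11]  [8,12]  [11,15]  [14,16]  [25,26]
[0,2] uncovered → point at 2; [4,10] uncovered → point at 10; [11,15] uncovered → point at 15; [25,26] uncovered → point at 26.
Points: 2, 10, 15, 26 (4 total).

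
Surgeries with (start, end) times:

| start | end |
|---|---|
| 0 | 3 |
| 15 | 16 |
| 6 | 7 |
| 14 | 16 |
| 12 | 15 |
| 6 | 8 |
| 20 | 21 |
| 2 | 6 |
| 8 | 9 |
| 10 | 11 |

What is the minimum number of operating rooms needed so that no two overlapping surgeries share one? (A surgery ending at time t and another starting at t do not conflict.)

2

Events (time:±→running): 0:+→1 2:+→2 … peak 2.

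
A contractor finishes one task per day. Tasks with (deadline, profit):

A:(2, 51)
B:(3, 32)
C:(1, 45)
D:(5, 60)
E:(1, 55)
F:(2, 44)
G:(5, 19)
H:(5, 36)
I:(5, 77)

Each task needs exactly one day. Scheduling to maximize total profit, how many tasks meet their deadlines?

Take jobs in profit order; each goes to the latest open slot no later than its deadline.
By profit: I(d5,77), D(d5,60), E(d1,55), A(d2,51), C(d1,45), F(d2,44), H(d5,36), B(d3,32), G(d5,19)
I→slot 5; D→slot 4; E→slot 1; A→slot 2; C skipped; F skipped; H→slot 3; B skipped; G skipped.
5 of 9 scheduled.

5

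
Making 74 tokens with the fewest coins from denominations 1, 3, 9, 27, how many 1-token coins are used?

2

Use the largest denomination that fits, subtract, and repeat.
74 − 2×27→20 − 2×9→2 − 2×1→0
Count of 1: 2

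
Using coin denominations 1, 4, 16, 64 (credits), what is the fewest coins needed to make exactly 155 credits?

8

155 = 2×64 + 1×16 + 2×4 + 3×1
Total coins = 2 + 1 + 2 + 3 = 8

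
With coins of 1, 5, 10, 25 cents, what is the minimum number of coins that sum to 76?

Greedy: take as many of the largest coin as possible, then repeat with the remainder.
76 − 3×25→1 − 1×1→0
Total coins = 3 + 1 = 4

4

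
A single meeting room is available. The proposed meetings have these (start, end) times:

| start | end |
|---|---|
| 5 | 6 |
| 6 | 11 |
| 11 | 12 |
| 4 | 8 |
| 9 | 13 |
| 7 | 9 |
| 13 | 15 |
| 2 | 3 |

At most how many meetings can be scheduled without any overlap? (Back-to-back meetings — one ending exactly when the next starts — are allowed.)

Order by finish time; keep every interval that doesn't clash with the previous kept one.
Sorted by end: (2,3)  (5,6)  (4,8)  (7,9)  (6,11)  (11,12)  (9,13)  (13,15)
take (2,3); take (5,6); skip (4,8); take (7,9); skip (6,11); take (11,12); take (13,15).
Selected 5 meetings.

5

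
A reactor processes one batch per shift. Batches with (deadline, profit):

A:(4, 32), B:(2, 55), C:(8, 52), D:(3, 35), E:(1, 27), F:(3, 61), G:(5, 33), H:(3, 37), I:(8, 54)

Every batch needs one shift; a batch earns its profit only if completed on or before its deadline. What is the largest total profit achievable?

324

By profit: F(d3,61), B(d2,55), I(d8,54), C(d8,52), H(d3,37), D(d3,35), G(d5,33), A(d4,32), E(d1,27)
F→slot 3; B→slot 2; I→slot 8; C→slot 7; H→slot 1; D skipped; G→slot 5; A→slot 4; E skipped.
Profit = 37 + 55 + 61 + 32 + 33 + 52 + 54 = 324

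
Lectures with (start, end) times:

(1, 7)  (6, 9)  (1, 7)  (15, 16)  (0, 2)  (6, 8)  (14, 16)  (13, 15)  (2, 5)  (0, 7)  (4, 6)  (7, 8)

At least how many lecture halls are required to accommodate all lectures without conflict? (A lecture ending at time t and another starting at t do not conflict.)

5

Events (time:±→running): 0:+→1 0:+→2 1:+→3 1:+→4 2:-→3 2:+→4 4:+→5 … peak 5.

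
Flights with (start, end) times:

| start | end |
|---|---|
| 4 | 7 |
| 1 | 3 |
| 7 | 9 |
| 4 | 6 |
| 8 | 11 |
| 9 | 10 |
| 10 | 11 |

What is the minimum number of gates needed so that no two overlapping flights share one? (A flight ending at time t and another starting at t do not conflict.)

Events (time:±→running): 1:+→1 3:-→0 4:+→1 4:+→2 … peak 2.

2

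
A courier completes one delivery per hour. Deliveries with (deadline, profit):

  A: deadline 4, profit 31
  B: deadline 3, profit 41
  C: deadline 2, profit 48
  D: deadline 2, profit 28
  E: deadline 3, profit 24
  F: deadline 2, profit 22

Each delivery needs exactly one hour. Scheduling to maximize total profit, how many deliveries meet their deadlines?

4

By profit: C(d2,48), B(d3,41), A(d4,31), D(d2,28), E(d3,24), F(d2,22)
C→slot 2; B→slot 3; A→slot 4; D→slot 1; E skipped; F skipped.
4 of 6 scheduled.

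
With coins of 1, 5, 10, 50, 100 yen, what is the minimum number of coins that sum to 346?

9

Greedy: take as many of the largest coin as possible, then repeat with the remainder.
346 − 3×100→46 − 4×10→6 − 1×5→1 − 1×1→0
Total coins = 3 + 4 + 1 + 1 = 9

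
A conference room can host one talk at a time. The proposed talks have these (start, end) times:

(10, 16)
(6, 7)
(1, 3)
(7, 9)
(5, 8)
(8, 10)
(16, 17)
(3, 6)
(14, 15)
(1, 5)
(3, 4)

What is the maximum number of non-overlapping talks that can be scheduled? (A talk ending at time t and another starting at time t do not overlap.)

Sort by end time and greedily take each interval whose start is ≥ the last chosen end.
By end time: (1,3), (3,4), (1,5), (3,6), (6,7), (5,8), (7,9), (8,10), (14,15), (10,16), (16,17).
Pick (1,3); next start ≥ 3 → (3,4); next start ≥ 4 → (6,7); next start ≥ 7 → (7,9); next start ≥ 9 → (14,15); next start ≥ 15 → (16,17).
Selected 6 talks.

6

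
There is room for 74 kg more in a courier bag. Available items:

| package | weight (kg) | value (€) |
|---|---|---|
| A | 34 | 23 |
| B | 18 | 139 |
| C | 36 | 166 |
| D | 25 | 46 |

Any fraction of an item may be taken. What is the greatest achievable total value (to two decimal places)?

341.80

Sort by value per unit weight and fill in that order.
Ratios (sorted): B 7.72, C 4.61, D 1.84, A 0.68
take B (18 @ 139); take C (36 @ 166); take 20/25 of D → 36.80. Capacity used 74/74.
Total value = 341.80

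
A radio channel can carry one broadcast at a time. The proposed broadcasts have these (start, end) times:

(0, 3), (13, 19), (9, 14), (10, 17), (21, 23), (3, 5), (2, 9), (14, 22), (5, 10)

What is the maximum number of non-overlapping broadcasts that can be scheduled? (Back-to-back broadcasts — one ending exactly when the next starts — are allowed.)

5

Sort by end time and greedily take each interval whose start is ≥ the last chosen end.
Sorted by end: (0,3)  (3,5)  (2,9)  (5,10)  (9,14)  (10,17)  (13,19)  (14,22)  (21,23)
take (0,3); take (3,5); skip (2,9); take (5,10); take (10,17); skip (13,19); take (21,23).
Selected 5 broadcasts.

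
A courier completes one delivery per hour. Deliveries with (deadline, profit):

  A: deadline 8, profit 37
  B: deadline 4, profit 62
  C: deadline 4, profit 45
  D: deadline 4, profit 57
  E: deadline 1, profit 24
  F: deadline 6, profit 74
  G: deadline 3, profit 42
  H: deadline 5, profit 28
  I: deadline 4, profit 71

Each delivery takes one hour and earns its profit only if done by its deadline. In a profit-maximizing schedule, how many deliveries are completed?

7

Sort by profit descending; place each in the latest free slot ≤ its deadline.
By profit: F(d6,74), I(d4,71), B(d4,62), D(d4,57), C(d4,45), G(d3,42), A(d8,37), H(d5,28), E(d1,24)
F→slot 6; I→slot 4; B→slot 3; D→slot 2; C→slot 1; G skipped; A→slot 8; H→slot 5; E skipped.
7 of 9 scheduled.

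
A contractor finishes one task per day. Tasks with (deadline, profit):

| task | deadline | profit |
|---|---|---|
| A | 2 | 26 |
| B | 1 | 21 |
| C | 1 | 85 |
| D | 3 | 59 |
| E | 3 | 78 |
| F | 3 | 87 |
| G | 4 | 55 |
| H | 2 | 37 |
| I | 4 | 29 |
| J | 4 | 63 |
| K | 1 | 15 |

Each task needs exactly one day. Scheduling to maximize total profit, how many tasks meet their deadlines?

Profit order: F=87 C=85 E=78 J=63 D=59 G=55 H=37 I=29 A=26 B=21 K=15
Assign: F→slot 3, C→slot 1, E→slot 2, J→slot 4, D skipped, G skipped, H skipped, I skipped, A skipped, B skipped, K skipped.
Slots: [1:C] [2:E] [3:F] [4:J]
4 of 11 scheduled.

4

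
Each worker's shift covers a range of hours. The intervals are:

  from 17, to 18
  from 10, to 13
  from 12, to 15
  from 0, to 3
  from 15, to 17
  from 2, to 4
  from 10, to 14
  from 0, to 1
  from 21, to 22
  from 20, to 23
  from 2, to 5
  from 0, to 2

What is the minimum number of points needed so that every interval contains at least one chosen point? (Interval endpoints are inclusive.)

Sort by right endpoint; whenever an interval is uncovered, place a point at its right end.
By right end: [0,1]  [0,2]  [0,3]  [2,4]  [2,5]  [10,13]  [10,14]  [12,15]  [15,17]  [17,18]  [21,22]  [20,23]
[0,1] uncovered → point at 1; [2,4] uncovered → point at 4; [10,13] uncovered → point at 13; [15,17] uncovered → point at 17; [21,22] uncovered → point at 22.
Points: 1, 4, 13, 17, 22 (5 total).

5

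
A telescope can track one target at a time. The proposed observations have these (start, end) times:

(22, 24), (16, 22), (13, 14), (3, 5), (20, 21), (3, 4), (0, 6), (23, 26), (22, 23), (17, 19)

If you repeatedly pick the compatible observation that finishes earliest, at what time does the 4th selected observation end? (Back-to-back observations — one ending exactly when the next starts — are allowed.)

21

Sort by end time and greedily take each interval whose start is ≥ the last chosen end.
Sorted by end: (3,4)  (3,5)  (0,6)  (13,14)  (17,19)  (20,21)  (16,22)  (22,23)  (22,24)  (23,26)
take (3,4); skip (3,5); take (13,14); take (17,19); take (20,21); take (22,23); skip (22,24); take (23,26).
Selected: (3,4) (13,14) (17,19) (20,21) (22,23) (23,26)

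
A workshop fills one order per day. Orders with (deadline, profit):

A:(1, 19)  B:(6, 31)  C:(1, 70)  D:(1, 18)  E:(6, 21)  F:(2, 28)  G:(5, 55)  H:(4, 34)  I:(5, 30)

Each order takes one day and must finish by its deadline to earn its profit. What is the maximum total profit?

248

By profit: C(d1,70), G(d5,55), H(d4,34), B(d6,31), I(d5,30), F(d2,28), E(d6,21), A(d1,19), D(d1,18)
C→slot 1; G→slot 5; H→slot 4; B→slot 6; I→slot 3; F→slot 2; E skipped; A skipped; D skipped.
Profit = 70 + 28 + 30 + 34 + 55 + 31 = 248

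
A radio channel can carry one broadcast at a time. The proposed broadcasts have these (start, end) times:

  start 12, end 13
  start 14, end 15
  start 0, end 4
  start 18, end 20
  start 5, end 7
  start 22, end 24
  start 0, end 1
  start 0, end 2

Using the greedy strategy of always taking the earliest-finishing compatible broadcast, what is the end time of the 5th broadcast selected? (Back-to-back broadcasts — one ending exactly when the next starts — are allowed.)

20

Greedy by earliest finish: after sorting by end time, pick each interval compatible with the last pick.
By end time: (0,1), (0,2), (0,4), (5,7), (12,13), (14,15), (18,20), (22,24).
Pick (0,1); next start ≥ 1 → (5,7); next start ≥ 7 → (12,13); next start ≥ 13 → (14,15); next start ≥ 15 → (18,20); next start ≥ 20 → (22,24).
Selected: (0,1) (5,7) (12,13) (14,15) (18,20) (22,24)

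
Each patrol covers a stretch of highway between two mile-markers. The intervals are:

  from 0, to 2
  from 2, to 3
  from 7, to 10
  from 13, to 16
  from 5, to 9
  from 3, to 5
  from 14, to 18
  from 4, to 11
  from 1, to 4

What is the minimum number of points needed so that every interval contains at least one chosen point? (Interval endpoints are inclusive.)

Process intervals by earliest right end; each time one isn't hit yet, stab at its right endpoint.
Sorted: [0,2] [2,3] [1,4] [3,5] [5,9] [7,10] [4,11] [13,16] [14,18]
{[0,2],[2,3],[1,4]} hit by 2; {[3,5],[5,9]} hit by 5; {[7,10],[4,11]} hit by 10; {[13,16],[14,18]} hit by 16.
Points: 2, 5, 10, 16 (4 total).

4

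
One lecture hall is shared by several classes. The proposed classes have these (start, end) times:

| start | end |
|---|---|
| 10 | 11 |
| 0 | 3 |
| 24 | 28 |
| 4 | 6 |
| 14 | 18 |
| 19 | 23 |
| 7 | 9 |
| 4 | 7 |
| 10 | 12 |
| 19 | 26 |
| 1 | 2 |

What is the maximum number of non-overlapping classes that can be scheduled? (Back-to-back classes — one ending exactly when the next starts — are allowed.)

Order by finish time; keep every interval that doesn't clash with the previous kept one.
Sorted by end: (1,2)  (0,3)  (4,6)  (4,7)  (7,9)  (10,11)  (10,12)  (14,18)  (19,23)  (19,26)  (24,28)
take (1,2); skip (0,3); take (4,6); take (7,9); take (10,11); skip (10,12); take (14,18); take (19,23); take (24,28).
Selected 7 classes.

7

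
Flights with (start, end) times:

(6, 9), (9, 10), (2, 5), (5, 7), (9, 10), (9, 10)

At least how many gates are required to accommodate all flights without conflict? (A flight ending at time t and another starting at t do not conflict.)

starts: [2, 5, 6, 9, 9, 9]
ends:   [5, 7, 9, 10, 10, 10]
s2→1 e5→0 s5→1 s6→2 e7→1 e9→0 s9→1 s9→2 s9→3  — peak 3.

3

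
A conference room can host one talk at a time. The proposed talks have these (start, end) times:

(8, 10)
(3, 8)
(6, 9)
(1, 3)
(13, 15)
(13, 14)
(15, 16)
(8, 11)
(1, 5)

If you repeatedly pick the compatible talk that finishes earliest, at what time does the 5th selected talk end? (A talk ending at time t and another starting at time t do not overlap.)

Sort by end time and greedily take each interval whose start is ≥ the last chosen end.
Sorted by end: (1,3)  (1,5)  (3,8)  (6,9)  (8,10)  (8,11)  (13,14)  (13,15)  (15,16)
take (1,3); take (3,8); take (8,10); take (13,14); skip (13,15); take (15,16).
Selected: (1,3) (3,8) (8,10) (13,14) (15,16)

16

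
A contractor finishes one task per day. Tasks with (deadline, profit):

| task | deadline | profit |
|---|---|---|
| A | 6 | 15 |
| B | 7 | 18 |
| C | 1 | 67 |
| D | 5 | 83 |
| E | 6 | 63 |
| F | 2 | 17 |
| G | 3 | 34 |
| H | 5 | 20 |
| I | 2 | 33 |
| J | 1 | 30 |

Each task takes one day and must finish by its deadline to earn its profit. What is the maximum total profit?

Sort by profit descending; place each in the latest free slot ≤ its deadline.
By profit: D(d5,83), C(d1,67), E(d6,63), G(d3,34), I(d2,33), J(d1,30), H(d5,20), B(d7,18), F(d2,17), A(d6,15)
D→slot 5; C→slot 1; E→slot 6; G→slot 3; I→slot 2; J skipped; H→slot 4; B→slot 7; F skipped; A skipped.
Profit = 67 + 33 + 34 + 20 + 83 + 63 + 18 = 318

318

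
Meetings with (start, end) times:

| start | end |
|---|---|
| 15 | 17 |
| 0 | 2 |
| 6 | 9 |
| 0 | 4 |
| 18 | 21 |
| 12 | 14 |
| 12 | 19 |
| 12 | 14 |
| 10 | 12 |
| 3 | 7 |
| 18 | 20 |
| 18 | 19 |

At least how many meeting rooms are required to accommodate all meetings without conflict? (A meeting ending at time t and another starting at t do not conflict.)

4

starts: [0, 0, 3, 6, 10, 12, 12, 12, 15, 18, 18, 18]
ends:   [2, 4, 7, 9, 12, 14, 14, 17, 19, 19, 20, 21]
s0→1 s0→2 e2→1 s3→2 e4→1 s6→2 e7→1 e9→0 s10→1 e12→0 s12→1 s12→2 s12→3 e14→2 e14→1 s15→2 e17→1 s18→2 s18→3 s18→4  — peak 4.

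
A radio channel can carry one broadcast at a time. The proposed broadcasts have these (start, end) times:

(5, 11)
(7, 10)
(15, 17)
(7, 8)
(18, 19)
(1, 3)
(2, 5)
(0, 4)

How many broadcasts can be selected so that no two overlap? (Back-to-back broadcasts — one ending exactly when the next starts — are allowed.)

Sorted by end: (1,3)  (0,4)  (2,5)  (7,8)  (7,10)  (5,11)  (15,17)  (18,19)
take (1,3); skip (2,5); take (7,8); take (15,17); take (18,19).
Selected 4 broadcasts.

4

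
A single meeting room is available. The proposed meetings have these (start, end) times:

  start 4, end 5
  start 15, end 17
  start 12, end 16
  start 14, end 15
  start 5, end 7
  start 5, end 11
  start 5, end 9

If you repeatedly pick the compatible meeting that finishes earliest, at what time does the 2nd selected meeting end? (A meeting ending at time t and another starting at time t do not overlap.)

Sort by end time and greedily take each interval whose start is ≥ the last chosen end.
By end time: (4,5), (5,7), (5,9), (5,11), (14,15), (12,16), (15,17).
Pick (4,5); next start ≥ 5 → (5,7); next start ≥ 7 → (14,15); next start ≥ 15 → (15,17).
Selected: (4,5) (5,7) (14,15) (15,17)

7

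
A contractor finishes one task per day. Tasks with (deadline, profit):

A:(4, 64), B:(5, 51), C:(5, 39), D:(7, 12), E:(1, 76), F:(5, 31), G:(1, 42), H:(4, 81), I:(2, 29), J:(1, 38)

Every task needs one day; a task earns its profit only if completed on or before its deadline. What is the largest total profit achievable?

Take jobs in profit order; each goes to the latest open slot no later than its deadline.
Profit order: H=81 E=76 A=64 B=51 G=42 C=39 J=38 F=31 I=29 D=12
Assign: H→slot 4, E→slot 1, A→slot 3, B→slot 5, G skipped, C→slot 2, J skipped, F skipped, I skipped, D→slot 7.
Slots: [1:E] [2:C] [3:A] [4:H] [5:B] [7:D]
Profit = 76 + 39 + 64 + 81 + 51 + 12 = 323

323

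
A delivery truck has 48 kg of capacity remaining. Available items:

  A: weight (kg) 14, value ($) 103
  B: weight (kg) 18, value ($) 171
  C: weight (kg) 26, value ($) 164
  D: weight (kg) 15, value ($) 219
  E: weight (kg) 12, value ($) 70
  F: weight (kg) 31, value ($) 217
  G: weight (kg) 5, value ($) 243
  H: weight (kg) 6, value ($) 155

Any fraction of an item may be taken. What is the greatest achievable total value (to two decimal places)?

Order: G (243/5=48.60) > H (155/6=25.83) > D (219/15=14.60) > B (171/18=9.50) > A (103/14=7.36) > F (217/31=7.00) > C (164/26=6.31) > E (70/12=5.83)
Fill: take G (5 @ 243) → take H (6 @ 155) → take D (15 @ 219) → take B (18 @ 171) → take 4/14 of A → 29.43; 48/48 used.
Total value = 817.43

817.43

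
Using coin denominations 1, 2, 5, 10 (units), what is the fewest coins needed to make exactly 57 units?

Greedy: take as many of the largest coin as possible, then repeat with the remainder.
57 = 5×10 + 1×5 + 1×2
Total coins = 5 + 1 + 1 = 7

7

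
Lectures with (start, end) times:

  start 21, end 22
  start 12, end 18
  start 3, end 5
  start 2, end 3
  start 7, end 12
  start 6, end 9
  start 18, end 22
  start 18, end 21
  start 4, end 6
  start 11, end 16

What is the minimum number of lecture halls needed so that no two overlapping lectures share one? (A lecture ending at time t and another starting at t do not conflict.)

The answer is the maximum number of intervals overlapping at any instant.
Events (time:±→running): 2:+→1 3:-→0 3:+→1 4:+→2 … peak 2.

2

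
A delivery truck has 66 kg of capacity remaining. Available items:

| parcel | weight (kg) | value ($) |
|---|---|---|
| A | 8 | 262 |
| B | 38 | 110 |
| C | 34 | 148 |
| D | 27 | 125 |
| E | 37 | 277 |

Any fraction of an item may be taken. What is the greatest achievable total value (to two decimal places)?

Greedy by value/weight ratio, highest first.
Order: A (262/8=32.75) > E (277/37=7.49) > D (125/27=4.63) > C (148/34=4.35) > B (110/38=2.89)
Fill: take A (8 @ 262) → take E (37 @ 277) → take 21/27 of D → 97.22; 66/66 used.
Total value = 636.22

636.22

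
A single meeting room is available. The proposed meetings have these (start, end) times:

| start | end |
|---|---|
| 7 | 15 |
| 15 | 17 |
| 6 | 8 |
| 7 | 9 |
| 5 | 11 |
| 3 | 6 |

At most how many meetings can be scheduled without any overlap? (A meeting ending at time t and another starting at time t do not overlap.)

3

Sorted by end: (3,6)  (6,8)  (7,9)  (5,11)  (7,15)  (15,17)
take (3,6); take (6,8); take (15,17).
Selected 3 meetings.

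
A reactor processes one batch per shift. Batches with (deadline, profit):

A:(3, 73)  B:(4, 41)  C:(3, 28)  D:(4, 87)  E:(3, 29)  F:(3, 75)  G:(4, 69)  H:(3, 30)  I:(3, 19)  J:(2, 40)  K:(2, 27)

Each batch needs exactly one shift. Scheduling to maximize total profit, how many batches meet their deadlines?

Take jobs in profit order; each goes to the latest open slot no later than its deadline.
Profit order: D=87 F=75 A=73 G=69 B=41 J=40 H=30 E=29 C=28 K=27 I=19
Assign: D→slot 4, F→slot 3, A→slot 2, G→slot 1, B skipped, J skipped, H skipped, E skipped, C skipped, K skipped, I skipped.
Slots: [1:G] [2:A] [3:F] [4:D]
4 of 11 scheduled.

4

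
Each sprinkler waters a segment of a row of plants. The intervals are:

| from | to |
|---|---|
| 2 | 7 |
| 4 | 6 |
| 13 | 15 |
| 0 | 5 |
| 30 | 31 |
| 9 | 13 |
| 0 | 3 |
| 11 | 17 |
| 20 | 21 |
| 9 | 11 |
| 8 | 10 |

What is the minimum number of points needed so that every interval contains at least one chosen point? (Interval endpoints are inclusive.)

6

By right end: [0,3]  [0,5]  [4,6]  [2,7]  [8,10]  [9,11]  [9,13]  [13,15]  [11,17]  [20,21]  [30,31]
[0,3] uncovered → point at 3; [4,6] uncovered → point at 6; [8,10] uncovered → point at 10; [13,15] uncovered → point at 15; [20,21] uncovered → point at 21; [30,31] uncovered → point at 31.
Points: 3, 6, 10, 15, 21, 31 (6 total).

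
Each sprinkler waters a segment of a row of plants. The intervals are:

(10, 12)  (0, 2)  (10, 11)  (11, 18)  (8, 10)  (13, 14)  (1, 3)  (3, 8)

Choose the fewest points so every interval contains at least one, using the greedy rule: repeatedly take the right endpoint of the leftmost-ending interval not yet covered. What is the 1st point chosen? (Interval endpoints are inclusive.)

2

Process intervals by earliest right end; each time one isn't hit yet, stab at its right endpoint.
By right end: [0,2]  [1,3]  [3,8]  [8,10]  [10,11]  [10,12]  [13,14]  [11,18]
[0,2] uncovered → point at 2; [3,8] uncovered → point at 8; [10,11] uncovered → point at 11; [13,14] uncovered → point at 14.
Points: 2, 8, 11, 14 (4 total).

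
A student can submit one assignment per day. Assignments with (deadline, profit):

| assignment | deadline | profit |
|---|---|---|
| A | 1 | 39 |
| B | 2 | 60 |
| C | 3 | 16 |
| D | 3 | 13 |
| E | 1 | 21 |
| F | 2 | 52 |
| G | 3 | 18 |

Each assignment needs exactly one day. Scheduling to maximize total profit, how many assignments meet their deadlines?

3

Sort by profit descending; place each in the latest free slot ≤ its deadline.
By profit: B(d2,60), F(d2,52), A(d1,39), E(d1,21), G(d3,18), C(d3,16), D(d3,13)
B→slot 2; F→slot 1; A skipped; E skipped; G→slot 3; C skipped; D skipped.
3 of 7 scheduled.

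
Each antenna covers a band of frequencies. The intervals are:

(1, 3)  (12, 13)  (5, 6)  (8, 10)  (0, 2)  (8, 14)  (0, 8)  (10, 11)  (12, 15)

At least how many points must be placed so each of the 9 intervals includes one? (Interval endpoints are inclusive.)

4

Process intervals by earliest right end; each time one isn't hit yet, stab at its right endpoint.
Sorted: [0,2] [1,3] [5,6] [0,8] [8,10] [10,11] [12,13] [8,14] [12,15]
{[0,2],[1,3]} hit by 2; {[5,6],[0,8]} hit by 6; {[8,10],[10,11]} hit by 10; {[12,13],[8,14],[12,15]} hit by 13.
Points: 2, 6, 10, 13 (4 total).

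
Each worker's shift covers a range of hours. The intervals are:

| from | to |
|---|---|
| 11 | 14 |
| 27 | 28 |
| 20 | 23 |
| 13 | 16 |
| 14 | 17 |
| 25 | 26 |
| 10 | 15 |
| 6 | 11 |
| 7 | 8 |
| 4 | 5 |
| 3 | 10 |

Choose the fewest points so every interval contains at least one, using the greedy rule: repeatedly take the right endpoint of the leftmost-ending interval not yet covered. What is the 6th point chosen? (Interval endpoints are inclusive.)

28

Sorted: [4,5] [7,8] [3,10] [6,11] [11,14] [10,15] [13,16] [14,17] [20,23] [25,26] [27,28]
{[4,5]} hit by 5; {[7,8],[3,10],[6,11]} hit by 8; {[11,14],[10,15],[13,16],[14,17]} hit by 14; {[20,23]} hit by 23; {[25,26]} hit by 26; {[27,28]} hit by 28.
Points: 5, 8, 14, 23, 26, 28 (6 total).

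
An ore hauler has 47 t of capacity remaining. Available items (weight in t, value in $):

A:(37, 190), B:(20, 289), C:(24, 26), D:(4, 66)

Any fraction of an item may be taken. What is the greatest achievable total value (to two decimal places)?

473.11

Order: D (66/4=16.50) > B (289/20=14.45) > A (190/37=5.14) > C (26/24=1.08)
Fill: take D (4 @ 66) → take B (20 @ 289) → take 23/37 of A → 118.11; 47/47 used.
Total value = 473.11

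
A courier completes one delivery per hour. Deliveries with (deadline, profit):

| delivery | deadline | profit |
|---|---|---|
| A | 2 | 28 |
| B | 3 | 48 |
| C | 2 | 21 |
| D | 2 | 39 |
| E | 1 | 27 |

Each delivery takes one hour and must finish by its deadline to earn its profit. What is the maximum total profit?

Take jobs in profit order; each goes to the latest open slot no later than its deadline.
By profit: B(d3,48), D(d2,39), A(d2,28), E(d1,27), C(d2,21)
B→slot 3; D→slot 2; A→slot 1; E skipped; C skipped.
Profit = 28 + 39 + 48 = 115

115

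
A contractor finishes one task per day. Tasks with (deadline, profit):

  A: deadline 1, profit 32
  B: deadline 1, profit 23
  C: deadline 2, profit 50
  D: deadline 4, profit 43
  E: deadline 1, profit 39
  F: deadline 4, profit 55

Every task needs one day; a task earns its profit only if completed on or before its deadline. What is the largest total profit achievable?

Take jobs in profit order; each goes to the latest open slot no later than its deadline.
By profit: F(d4,55), C(d2,50), D(d4,43), E(d1,39), A(d1,32), B(d1,23)
F→slot 4; C→slot 2; D→slot 3; E→slot 1; A skipped; B skipped.
Profit = 39 + 50 + 43 + 55 = 187

187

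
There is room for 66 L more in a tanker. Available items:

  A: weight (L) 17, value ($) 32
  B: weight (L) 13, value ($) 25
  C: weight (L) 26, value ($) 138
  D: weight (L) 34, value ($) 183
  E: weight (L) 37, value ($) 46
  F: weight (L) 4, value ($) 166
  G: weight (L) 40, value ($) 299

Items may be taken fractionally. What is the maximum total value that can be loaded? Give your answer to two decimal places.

583.41

Ratios (sorted): F 41.50, G 7.47, D 5.38, C 5.31, B 1.92, A 1.88, E 1.24
take F (4 @ 166); take G (40 @ 299); take 22/34 of D → 118.41. Capacity used 66/66.
Total value = 583.41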